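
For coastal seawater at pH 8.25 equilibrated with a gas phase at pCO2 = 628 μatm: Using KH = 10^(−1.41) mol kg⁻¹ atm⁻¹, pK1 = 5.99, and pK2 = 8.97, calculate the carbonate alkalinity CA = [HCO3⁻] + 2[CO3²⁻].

CA = 6.14 mmol/kg

[CO2*] = KH · pCO2 = 10^(−1.41) × 628×10^-6 = 2.443×10^-5 mol/kg
α₀ = 1/(1 + K1/[H⁺] + K1K2/[H⁺]²) = 1/(1 + 10^+2.26 + 10^+1.54) = 0.004595
DIC = [CO2*]/α₀ = 2.443×10^-5 / 0.004595 = 5.317 mmol/kg
CA = (α₁ + 2α₂)·DIC = (0.8361 + 2×0.1593) × 5.317 = 6.14 mmol/kg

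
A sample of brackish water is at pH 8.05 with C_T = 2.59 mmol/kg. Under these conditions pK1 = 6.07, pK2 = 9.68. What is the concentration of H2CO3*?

α₀ = 1 / (1 + K1/[H⁺] + K1K2/[H⁺]²) = 1 / (1 + 10^+1.98 + 10^+0.35)
   = 1 / (1 + 95.499 + 2.2387) = 1/98.738 = 0.01013
[CO2*] = α₀ × DIC = 0.01013 × 2.59 = 0.0262 mmol/kg

[CO2*] = 0.0262 mmol/kg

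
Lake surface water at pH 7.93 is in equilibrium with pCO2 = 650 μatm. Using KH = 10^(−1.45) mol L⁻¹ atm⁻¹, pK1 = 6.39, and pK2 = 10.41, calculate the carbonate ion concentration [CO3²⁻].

[CO2*] = KH · pCO2 = 10^(−1.45) × 650×10^-6 = 2.306×10^-5 mol/L
α₀ = 1/(1 + K1/[H⁺] + K1K2/[H⁺]²) = 1/(1 + 10^+1.54 + 10^-0.94) = 0.02794
DIC = [CO2*]/α₀ = 2.306×10^-5 / 0.02794 = 0.8254 mmol/L
[CO3²⁻] = α₂·DIC; α₂ = 0.003208, so [CO3²⁻] = 0.003208 × 0.8254 = 0.00265 mmol/L = 2.65 μmol/L

[CO3²⁻] = 2.65 μmol/L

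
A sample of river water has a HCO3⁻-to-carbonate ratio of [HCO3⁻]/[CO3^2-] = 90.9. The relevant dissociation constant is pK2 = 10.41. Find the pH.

From K2 = [H⁺][CO3^2-]/[HCO3⁻]:  pH = pK2 − log₁₀([HCO3⁻]/[CO3^2-])
log₁₀(90.9) = +1.959
pH = 10.41 − (+1.959) = 8.45

pH = 8.45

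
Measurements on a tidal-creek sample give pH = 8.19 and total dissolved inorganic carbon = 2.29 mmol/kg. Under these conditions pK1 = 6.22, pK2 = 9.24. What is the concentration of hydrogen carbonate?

α₁ = 1 / (1 + [H⁺]/K1 + K2/[H⁺]) = 1 / (1 + 10^-1.97 + 10^-1.05)
   = 1 / (1 + 0.010715 + 0.089125) = 1/1.0998 = 0.9092
[HCO3⁻] = α₁ × DIC = 0.9092 × 2.29 = 2.08 mmol/kg

[HCO3⁻] = 2.08 mmol/kg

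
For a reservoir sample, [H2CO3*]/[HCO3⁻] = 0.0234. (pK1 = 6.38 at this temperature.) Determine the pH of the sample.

From K1 = [H⁺][HCO3⁻]/[H2CO3*]:  pH = pK1 − log₁₀([H2CO3*]/[HCO3⁻])
log₁₀(0.0234) = -1.631
pH = 6.38 − (-1.631) = 8.01

pH = 8.01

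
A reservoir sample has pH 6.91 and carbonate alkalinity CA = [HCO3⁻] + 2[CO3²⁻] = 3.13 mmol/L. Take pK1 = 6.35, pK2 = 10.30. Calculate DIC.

DIC = 3.99 mmol/L

CA = [HCO3⁻] + 2[CO3²⁻] = (α₁ + 2α₂)·DIC
At pH 6.91: [H⁺]/K1 = 10^-0.56 = 0.27542, K2/[H⁺] = 10^-3.39 = 0.00040738
α₁ = 1/(1 + 0.27542 + 0.00040738) = 1/1.2758 = 0.7838; α₂ = α₁·K2/[H⁺] = 0.0003193
α₁ + 2α₂ = 0.7844
DIC = CA / (α₁ + 2α₂) = 3.13 / 0.7844 = 3.99 mmol/L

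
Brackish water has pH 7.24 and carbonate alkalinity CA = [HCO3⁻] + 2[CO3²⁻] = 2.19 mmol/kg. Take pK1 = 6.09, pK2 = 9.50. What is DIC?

CA = [HCO3⁻] + 2[CO3²⁻] = (α₁ + 2α₂)·DIC
At pH 7.24: [H⁺]/K1 = 10^-1.15 = 0.070795, K2/[H⁺] = 10^-2.26 = 0.0054954
α₁ = 1/(1 + 0.070795 + 0.0054954) = 1/1.0763 = 0.9291; α₂ = α₁·K2/[H⁺] = 0.005106
α₁ + 2α₂ = 0.9393
DIC = CA / (α₁ + 2α₂) = 2.19 / 0.9393 = 2.33 mmol/kg

DIC = 2.33 mmol/kg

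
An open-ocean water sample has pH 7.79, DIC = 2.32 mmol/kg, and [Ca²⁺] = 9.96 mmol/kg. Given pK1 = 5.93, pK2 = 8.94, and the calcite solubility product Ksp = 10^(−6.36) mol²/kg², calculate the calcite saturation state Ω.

α₂ = 1 / (1 + [H⁺]/K2 + [H⁺]²/(K1K2)) = 1 / (1 + 10^+1.15 + 10^-0.71)
   = 1 / (1 + 14.125 + 0.19498) = 1/15.320 = 0.06527
[CO3²⁻] = α₂ × DIC = 0.06527 × 2.32 = 0.1514 mmol/kg
Ksp = 10^(−6.36) = 4.365×10^-7
Ω = [Ca²⁺][CO3²⁻]/Ksp = (9.96×10^-3)(1.514×10^-4) / 4.365×10^-7 = 3.46

Ω = 3.46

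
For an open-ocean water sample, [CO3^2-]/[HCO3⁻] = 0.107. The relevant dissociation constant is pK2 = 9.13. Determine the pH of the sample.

From K2 = [H⁺][CO3^2-]/[HCO3⁻]:  pH = pK2 + log₁₀([CO3^2-]/[HCO3⁻])
log₁₀(0.107) = -0.971
pH = 9.13 + (-0.971) = 8.16

pH = 8.16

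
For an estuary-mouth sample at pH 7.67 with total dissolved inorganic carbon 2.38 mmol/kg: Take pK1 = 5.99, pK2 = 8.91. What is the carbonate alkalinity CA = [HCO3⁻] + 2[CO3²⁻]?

CA = [HCO3⁻] + 2[CO3²⁻] = (α₁ + 2α₂)·DIC
At pH 7.67: [H⁺]/K1 = 10^-1.68 = 0.020893, K2/[H⁺] = 10^-1.24 = 0.057544
α₁ = 1/(1 + 0.020893 + 0.057544) = 1/1.0784 = 0.9273; α₂ = α₁·K2/[H⁺] = 0.05336
α₁ + 2α₂ = 1.0340
CA = 1.0340 × 2.38 = 2.46 mmol/kg

CA = 2.46 mmol/kg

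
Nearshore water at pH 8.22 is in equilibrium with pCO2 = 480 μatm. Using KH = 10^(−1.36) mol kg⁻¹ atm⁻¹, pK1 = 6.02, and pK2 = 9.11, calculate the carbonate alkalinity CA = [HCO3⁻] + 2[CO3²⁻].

CA = 4.18 mmol/kg

[CO2*] = KH · pCO2 = 10^(−1.36) × 480×10^-6 = 2.095×10^-5 mol/kg
α₀ = 1/(1 + K1/[H⁺] + K1K2/[H⁺]²) = 1/(1 + 10^+2.20 + 10^+1.31) = 0.005558
DIC = [CO2*]/α₀ = 2.095×10^-5 / 0.005558 = 3.770 mmol/kg
CA = (α₁ + 2α₂)·DIC = (0.8810 + 2×0.1135) × 3.770 = 4.18 mmol/kg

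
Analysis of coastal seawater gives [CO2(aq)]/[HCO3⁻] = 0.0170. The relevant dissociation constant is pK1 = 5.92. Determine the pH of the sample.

From K1 = [H⁺][HCO3⁻]/[CO2(aq)]:  pH = pK1 − log₁₀([CO2(aq)]/[HCO3⁻])
log₁₀(0.0170) = -1.770
pH = 5.92 − (-1.770) = 7.69

pH = 7.69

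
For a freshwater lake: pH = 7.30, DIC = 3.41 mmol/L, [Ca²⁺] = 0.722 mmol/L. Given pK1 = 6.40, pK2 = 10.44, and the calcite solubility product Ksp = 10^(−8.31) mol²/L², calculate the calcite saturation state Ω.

Ω = 0.323

α₂ = 1 / (1 + [H⁺]/K2 + [H⁺]²/(K1K2)) = 1 / (1 + 10^+3.14 + 10^+2.24)
   = 1 / (1 + 1380.4 + 173.78) = 1/1555.2 = 0.0006430
[CO3²⁻] = α₂ × DIC = 0.0006430 × 3.41 = 0.002193 mmol/L = 2.193 μmol/L
Ksp = 10^(−8.31) = 4.898×10^-9
Ω = [Ca²⁺][CO3²⁻]/Ksp = (0.722×10^-3)(2.193×10^-6) / 4.898×10^-9 = 0.323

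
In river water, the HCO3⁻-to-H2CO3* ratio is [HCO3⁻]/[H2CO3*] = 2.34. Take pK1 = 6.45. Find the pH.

pH = 6.82

From K1 = [H⁺][HCO3⁻]/[H2CO3*]:  pH = pK1 + log₁₀([HCO3⁻]/[H2CO3*])
log₁₀(2.34) = +0.369
pH = 6.45 + (+0.369) = 6.82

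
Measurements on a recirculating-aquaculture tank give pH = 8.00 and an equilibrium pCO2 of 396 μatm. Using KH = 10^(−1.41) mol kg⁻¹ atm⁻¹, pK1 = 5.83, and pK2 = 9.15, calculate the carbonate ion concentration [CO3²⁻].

[CO3²⁻] = 0.161 mmol/kg

[CO2*] = KH · pCO2 = 10^(−1.41) × 396×10^-6 = 1.541×10^-5 mol/kg
α₀ = 1/(1 + K1/[H⁺] + K1K2/[H⁺]²) = 1/(1 + 10^+2.17 + 10^+1.02) = 0.006274
DIC = [CO2*]/α₀ = 1.541×10^-5 / 0.006274 = 2.455 mmol/kg
[CO3²⁻] = α₂·DIC; α₂ = 0.06570, so [CO3²⁻] = 0.06570 × 2.455 = 0.161 mmol/kg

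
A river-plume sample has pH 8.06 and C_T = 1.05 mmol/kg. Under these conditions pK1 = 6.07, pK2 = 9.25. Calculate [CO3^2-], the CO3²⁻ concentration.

[CO3²⁻] = 0.0631 mmol/kg

α₂ = 1 / (1 + [H⁺]/K2 + [H⁺]²/(K1K2)) = 1 / (1 + 10^+1.19 + 10^-0.80)
   = 1 / (1 + 15.488 + 0.15849) = 1/16.647 = 0.06007
[CO3²⁻] = α₂ × DIC = 0.06007 × 1.05 = 0.0631 mmol/kg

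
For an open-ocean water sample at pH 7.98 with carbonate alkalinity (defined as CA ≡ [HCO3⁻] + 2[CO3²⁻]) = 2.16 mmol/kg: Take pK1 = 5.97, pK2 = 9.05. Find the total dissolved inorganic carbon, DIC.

CA = [HCO3⁻] + 2[CO3²⁻] = (α₁ + 2α₂)·DIC
At pH 7.98: [H⁺]/K1 = 10^-2.01 = 0.0097724, K2/[H⁺] = 10^-1.07 = 0.085114
α₁ = 1/(1 + 0.0097724 + 0.085114) = 1/1.0949 = 0.9133; α₂ = α₁·K2/[H⁺] = 0.07774
α₁ + 2α₂ = 1.0688
DIC = CA / (α₁ + 2α₂) = 2.16 / 1.0688 = 2.02 mmol/kg

DIC = 2.02 mmol/kg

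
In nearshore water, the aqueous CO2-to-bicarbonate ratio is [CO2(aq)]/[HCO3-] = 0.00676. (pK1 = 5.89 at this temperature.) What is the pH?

From K1 = [H⁺][HCO3-]/[CO2(aq)]:  pH = pK1 − log₁₀([CO2(aq)]/[HCO3-])
log₁₀(0.00676) = -2.170
pH = 5.89 − (-2.170) = 8.06

pH = 8.06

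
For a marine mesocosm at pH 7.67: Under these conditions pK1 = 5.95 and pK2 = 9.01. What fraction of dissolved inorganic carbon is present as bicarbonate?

α₁ = 0.939

α₁ = 1 / (1 + [H⁺]/K1 + K2/[H⁺]) = 1 / (1 + 10^-1.72 + 10^-1.34)
   = 1 / (1 + 0.019055 + 0.045709) = 1/1.0648 = 0.9392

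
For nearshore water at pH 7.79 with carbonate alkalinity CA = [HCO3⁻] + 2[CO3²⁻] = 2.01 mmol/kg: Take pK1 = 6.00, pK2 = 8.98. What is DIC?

DIC = 1.92 mmol/kg

CA = [HCO3⁻] + 2[CO3²⁻] = (α₁ + 2α₂)·DIC
At pH 7.79: [H⁺]/K1 = 10^-1.79 = 0.016218, K2/[H⁺] = 10^-1.19 = 0.064565
α₁ = 1/(1 + 0.016218 + 0.064565) = 1/1.0808 = 0.9253; α₂ = α₁·K2/[H⁺] = 0.05974
α₁ + 2α₂ = 1.0447
DIC = CA / (α₁ + 2α₂) = 2.01 / 1.0447 = 1.92 mmol/kg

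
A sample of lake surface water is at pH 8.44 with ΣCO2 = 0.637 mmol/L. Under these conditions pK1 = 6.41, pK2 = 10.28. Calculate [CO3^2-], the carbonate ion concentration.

[CO3²⁻] = 8.99 μmol/L

α₂ = 1 / (1 + [H⁺]/K2 + [H⁺]²/(K1K2)) = 1 / (1 + 10^+1.84 + 10^-0.19)
   = 1 / (1 + 69.183 + 0.64565) = 1/70.829 = 0.01412
[CO3²⁻] = α₂ × DIC = 0.01412 × 0.637 = 0.00899 mmol/L = 8.99 μmol/L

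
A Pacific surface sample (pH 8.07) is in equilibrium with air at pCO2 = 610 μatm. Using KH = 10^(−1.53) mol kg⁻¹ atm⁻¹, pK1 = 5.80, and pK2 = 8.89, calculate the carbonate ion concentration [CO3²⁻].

[CO2*] = KH · pCO2 = 10^(−1.53) × 610×10^-6 = 1.800×10^-5 mol/kg
α₀ = 1/(1 + K1/[H⁺] + K1K2/[H⁺]²) = 1/(1 + 10^+2.27 + 10^+1.45) = 0.004643
DIC = [CO2*]/α₀ = 1.800×10^-5 / 0.004643 = 3.878 mmol/kg
[CO3²⁻] = α₂·DIC; α₂ = 0.1308, so [CO3²⁻] = 0.1308 × 3.878 = 0.507 mmol/kg

[CO3²⁻] = 0.507 mmol/kg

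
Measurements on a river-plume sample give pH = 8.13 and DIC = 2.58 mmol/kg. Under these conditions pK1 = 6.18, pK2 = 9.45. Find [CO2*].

[CO2*] = 0.0273 mmol/kg

α₀ = 1 / (1 + K1/[H⁺] + K1K2/[H⁺]²) = 1 / (1 + 10^+1.95 + 10^+0.63)
   = 1 / (1 + 89.125 + 4.2658) = 1/94.391 = 0.01059
[CO2*] = α₀ × DIC = 0.01059 × 2.58 = 0.0273 mmol/kg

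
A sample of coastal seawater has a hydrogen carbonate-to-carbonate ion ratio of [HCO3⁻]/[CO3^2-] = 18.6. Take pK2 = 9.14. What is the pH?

pH = 7.87

From K2 = [H⁺][CO3^2-]/[HCO3⁻]:  pH = pK2 − log₁₀([HCO3⁻]/[CO3^2-])
log₁₀(18.6) = +1.270
pH = 9.14 − (+1.270) = 7.87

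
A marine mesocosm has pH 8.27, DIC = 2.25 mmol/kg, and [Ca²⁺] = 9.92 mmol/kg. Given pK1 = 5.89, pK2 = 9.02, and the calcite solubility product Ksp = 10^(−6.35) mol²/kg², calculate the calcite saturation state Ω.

Ω = 7.52

α₂ = 1 / (1 + [H⁺]/K2 + [H⁺]²/(K1K2)) = 1 / (1 + 10^+0.75 + 10^-1.63)
   = 1 / (1 + 5.6234 + 0.023442) = 1/6.6469 = 0.1504
[CO3²⁻] = α₂ × DIC = 0.1504 × 2.25 = 0.3385 mmol/kg
Ksp = 10^(−6.35) = 4.467×10^-7
Ω = [Ca²⁺][CO3²⁻]/Ksp = (9.92×10^-3)(3.385×10^-4) / 4.467×10^-7 = 7.52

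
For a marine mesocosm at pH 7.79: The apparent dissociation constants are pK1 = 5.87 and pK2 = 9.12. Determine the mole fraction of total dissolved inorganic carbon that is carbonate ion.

α₂ = 1 / (1 + [H⁺]/K2 + [H⁺]²/(K1K2)) = 1 / (1 + 10^+1.33 + 10^-0.59)
   = 1 / (1 + 21.380 + 0.25704) = 1/22.637 = 0.04418

α₂ = 0.0442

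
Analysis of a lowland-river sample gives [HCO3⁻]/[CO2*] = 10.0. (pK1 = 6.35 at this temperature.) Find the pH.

pH = 7.35

From K1 = [H⁺][HCO3⁻]/[CO2*]:  pH = pK1 + log₁₀([HCO3⁻]/[CO2*])
log₁₀(10.0) = +1.000
pH = 6.35 + (+1.000) = 7.35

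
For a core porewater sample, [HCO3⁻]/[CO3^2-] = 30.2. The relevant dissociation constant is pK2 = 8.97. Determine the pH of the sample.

pH = 7.49

From K2 = [H⁺][CO3^2-]/[HCO3⁻]:  pH = pK2 − log₁₀([HCO3⁻]/[CO3^2-])
log₁₀(30.2) = +1.480
pH = 8.97 − (+1.480) = 7.49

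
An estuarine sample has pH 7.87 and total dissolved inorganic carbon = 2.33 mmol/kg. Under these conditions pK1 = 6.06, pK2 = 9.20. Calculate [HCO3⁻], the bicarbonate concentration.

[HCO3⁻] = 2.19 mmol/kg

α₁ = 1 / (1 + [H⁺]/K1 + K2/[H⁺]) = 1 / (1 + 10^-1.81 + 10^-1.33)
   = 1 / (1 + 0.015488 + 0.046774) = 1/1.0623 = 0.9414
[HCO3⁻] = α₁ × DIC = 0.9414 × 2.33 = 2.19 mmol/kg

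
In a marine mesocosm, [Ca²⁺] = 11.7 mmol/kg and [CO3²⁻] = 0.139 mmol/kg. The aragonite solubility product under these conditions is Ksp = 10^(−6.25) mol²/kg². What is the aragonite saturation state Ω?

Ω = 2.89

Ksp = 10^(−6.25) = 5.623×10^-7
Ω = [Ca²⁺][CO3²⁻]/Ksp = (11.7×10^-3)(0.139×10^-3) / 5.623×10^-7 = 2.89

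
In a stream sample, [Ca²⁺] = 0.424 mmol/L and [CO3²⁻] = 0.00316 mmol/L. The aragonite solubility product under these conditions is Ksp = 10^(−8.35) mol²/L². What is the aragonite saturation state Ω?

Ω = 0.300

Ksp = 10^(−8.35) = 4.467×10^-9
Ω = [Ca²⁺][CO3²⁻]/Ksp = (0.424×10^-3)(0.00316×10^-3) / 4.467×10^-9 = 0.300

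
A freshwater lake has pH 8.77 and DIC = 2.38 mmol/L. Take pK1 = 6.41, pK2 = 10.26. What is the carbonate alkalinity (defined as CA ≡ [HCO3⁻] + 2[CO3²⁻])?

CA = 2.44 mmol/L

CA = [HCO3⁻] + 2[CO3²⁻] = (α₁ + 2α₂)·DIC
At pH 8.77: [H⁺]/K1 = 10^-2.36 = 0.0043652, K2/[H⁺] = 10^-1.49 = 0.032359
α₁ = 1/(1 + 0.0043652 + 0.032359) = 1/1.0367 = 0.9646; α₂ = α₁·K2/[H⁺] = 0.03121
α₁ + 2α₂ = 1.0270
CA = 1.0270 × 2.38 = 2.44 mmol/L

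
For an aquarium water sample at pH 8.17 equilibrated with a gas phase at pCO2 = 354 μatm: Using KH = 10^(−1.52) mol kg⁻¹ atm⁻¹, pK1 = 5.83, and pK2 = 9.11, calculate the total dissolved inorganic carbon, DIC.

[CO2*] = KH · pCO2 = 10^(−1.52) × 354×10^-6 = 1.069×10^-5 mol/kg
α₀ = 1/(1 + K1/[H⁺] + K1K2/[H⁺]²) = 1/(1 + 10^+2.34 + 10^+1.40) = 0.004083
DIC = [CO2*]/α₀ = 1.069×10^-5 / 0.004083 = 2.62 mmol/kg

DIC = 2.62 mmol/kg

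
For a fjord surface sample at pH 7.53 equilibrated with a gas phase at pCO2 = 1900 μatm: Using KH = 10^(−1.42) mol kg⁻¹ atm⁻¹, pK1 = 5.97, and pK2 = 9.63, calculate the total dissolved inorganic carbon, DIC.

[CO2*] = KH · pCO2 = 10^(−1.42) × 1900×10^-6 = 7.224×10^-5 mol/kg
α₀ = 1/(1 + K1/[H⁺] + K1K2/[H⁺]²) = 1/(1 + 10^+1.56 + 10^-0.54) = 0.02660
DIC = [CO2*]/α₀ = 7.224×10^-5 / 0.02660 = 2.72 mmol/kg

DIC = 2.72 mmol/kg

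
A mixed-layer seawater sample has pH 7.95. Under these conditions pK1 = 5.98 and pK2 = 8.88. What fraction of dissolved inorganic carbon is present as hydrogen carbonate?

α₁ = 0.886

α₁ = 1 / (1 + [H⁺]/K1 + K2/[H⁺]) = 1 / (1 + 10^-1.97 + 10^-0.93)
   = 1 / (1 + 0.010715 + 0.11749) = 1/1.1282 = 0.8864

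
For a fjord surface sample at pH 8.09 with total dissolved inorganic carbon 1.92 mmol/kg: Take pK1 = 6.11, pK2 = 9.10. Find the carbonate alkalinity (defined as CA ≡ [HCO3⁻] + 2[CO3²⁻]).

CA = [HCO3⁻] + 2[CO3²⁻] = (α₁ + 2α₂)·DIC
At pH 8.09: [H⁺]/K1 = 10^-1.98 = 0.010471, K2/[H⁺] = 10^-1.01 = 0.097724
α₁ = 1/(1 + 0.010471 + 0.097724) = 1/1.1082 = 0.9024; α₂ = α₁·K2/[H⁺] = 0.08818
α₁ + 2α₂ = 1.0787
CA = 1.0787 × 1.92 = 2.07 mmol/kg

CA = 2.07 mmol/kg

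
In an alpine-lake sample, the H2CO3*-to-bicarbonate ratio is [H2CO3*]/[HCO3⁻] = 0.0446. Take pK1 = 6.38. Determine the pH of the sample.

pH = 7.73

From K1 = [H⁺][HCO3⁻]/[H2CO3*]:  pH = pK1 − log₁₀([H2CO3*]/[HCO3⁻])
log₁₀(0.0446) = -1.351
pH = 6.38 − (-1.351) = 7.73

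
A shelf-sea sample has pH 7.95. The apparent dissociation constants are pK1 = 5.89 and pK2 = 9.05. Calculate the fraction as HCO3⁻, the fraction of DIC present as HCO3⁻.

α₁ = 0.919

α₁ = 1 / (1 + [H⁺]/K1 + K2/[H⁺]) = 1 / (1 + 10^-2.06 + 10^-1.10)
   = 1 / (1 + 0.0087096 + 0.079433) = 1/1.0881 = 0.9190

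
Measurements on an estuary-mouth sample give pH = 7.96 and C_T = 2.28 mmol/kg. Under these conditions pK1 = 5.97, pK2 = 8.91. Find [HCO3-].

α₁ = 1 / (1 + [H⁺]/K1 + K2/[H⁺]) = 1 / (1 + 10^-1.99 + 10^-0.95)
   = 1 / (1 + 0.010233 + 0.11220) = 1/1.1224 = 0.8909
[HCO3⁻] = α₁ × DIC = 0.8909 × 2.28 = 2.03 mmol/kg

[HCO3⁻] = 2.03 mmol/kg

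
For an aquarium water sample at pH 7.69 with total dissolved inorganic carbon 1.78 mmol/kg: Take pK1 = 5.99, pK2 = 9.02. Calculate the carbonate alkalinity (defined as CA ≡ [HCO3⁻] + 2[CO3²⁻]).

CA = [HCO3⁻] + 2[CO3²⁻] = (α₁ + 2α₂)·DIC
At pH 7.69: [H⁺]/K1 = 10^-1.70 = 0.019953, K2/[H⁺] = 10^-1.33 = 0.046774
α₁ = 1/(1 + 0.019953 + 0.046774) = 1/1.0667 = 0.9374; α₂ = α₁·K2/[H⁺] = 0.04385
α₁ + 2α₂ = 1.0251
CA = 1.0251 × 1.78 = 1.82 mmol/kg

CA = 1.82 mmol/kg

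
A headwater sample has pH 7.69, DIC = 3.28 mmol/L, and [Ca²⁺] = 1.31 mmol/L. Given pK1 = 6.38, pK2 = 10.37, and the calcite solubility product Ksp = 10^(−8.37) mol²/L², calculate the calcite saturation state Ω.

Ω = 2.00

α₂ = 1 / (1 + [H⁺]/K2 + [H⁺]²/(K1K2)) = 1 / (1 + 10^+2.68 + 10^+1.37)
   = 1 / (1 + 478.63 + 23.442) = 1/503.07 = 0.001988
[CO3²⁻] = α₂ × DIC = 0.001988 × 3.28 = 0.006520 mmol/L = 6.520 μmol/L
Ksp = 10^(−8.37) = 4.266×10^-9
Ω = [Ca²⁺][CO3²⁻]/Ksp = (1.31×10^-3)(6.520×10^-6) / 4.266×10^-9 = 2.00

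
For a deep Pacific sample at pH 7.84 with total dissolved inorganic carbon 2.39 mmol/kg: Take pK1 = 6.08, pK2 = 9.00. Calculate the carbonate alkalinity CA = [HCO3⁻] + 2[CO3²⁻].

CA = 2.50 mmol/kg

CA = [HCO3⁻] + 2[CO3²⁻] = (α₁ + 2α₂)·DIC
At pH 7.84: [H⁺]/K1 = 10^-1.76 = 0.017378, K2/[H⁺] = 10^-1.16 = 0.069183
α₁ = 1/(1 + 0.017378 + 0.069183) = 1/1.0866 = 0.9203; α₂ = α₁·K2/[H⁺] = 0.06367
α₁ + 2α₂ = 1.0477
CA = 1.0477 × 2.39 = 2.50 mmol/kg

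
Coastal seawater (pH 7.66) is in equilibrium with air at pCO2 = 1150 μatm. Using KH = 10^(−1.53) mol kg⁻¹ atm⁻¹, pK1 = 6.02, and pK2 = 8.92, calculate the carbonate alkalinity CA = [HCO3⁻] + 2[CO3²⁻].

CA = 1.64 mmol/kg

[CO2*] = KH · pCO2 = 10^(−1.53) × 1150×10^-6 = 3.394×10^-5 mol/kg
α₀ = 1/(1 + K1/[H⁺] + K1K2/[H⁺]²) = 1/(1 + 10^+1.64 + 10^+0.38) = 0.02125
DIC = [CO2*]/α₀ = 3.394×10^-5 / 0.02125 = 1.597 mmol/kg
CA = (α₁ + 2α₂)·DIC = (0.9278 + 2×0.05098) × 1.597 = 1.64 mmol/kg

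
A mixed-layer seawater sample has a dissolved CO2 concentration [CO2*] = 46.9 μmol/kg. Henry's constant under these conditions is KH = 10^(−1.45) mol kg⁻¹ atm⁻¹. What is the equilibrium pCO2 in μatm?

pCO2 = 1320 μatm

KH = 10^(−1.45) = 3.548×10^-2 mol kg⁻¹ atm⁻¹
pCO2 = [CO2*]/KH = 46.9×10^-6 / 3.548×10^-2 = 1.32×10^-3 atm = 1320 μatm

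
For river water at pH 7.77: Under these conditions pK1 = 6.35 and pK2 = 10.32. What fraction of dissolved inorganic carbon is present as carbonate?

α₂ = 0.00271

α₂ = 1 / (1 + [H⁺]/K2 + [H⁺]²/(K1K2)) = 1 / (1 + 10^+2.55 + 10^+1.13)
   = 1 / (1 + 354.81 + 13.490) = 1/369.30 = 0.002708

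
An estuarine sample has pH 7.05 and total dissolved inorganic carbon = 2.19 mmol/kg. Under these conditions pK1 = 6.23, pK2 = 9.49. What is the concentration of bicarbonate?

α₁ = 1 / (1 + [H⁺]/K1 + K2/[H⁺]) = 1 / (1 + 10^-0.82 + 10^-2.44)
   = 1 / (1 + 0.15136 + 0.0036308) = 1/1.1550 = 0.8658
[HCO3⁻] = α₁ × DIC = 0.8658 × 2.19 = 1.90 mmol/kg

[HCO3⁻] = 1.90 mmol/kg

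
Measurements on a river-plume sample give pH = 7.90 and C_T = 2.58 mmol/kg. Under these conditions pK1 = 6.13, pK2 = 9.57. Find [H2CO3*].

α₀ = 1 / (1 + K1/[H⁺] + K1K2/[H⁺]²) = 1 / (1 + 10^+1.77 + 10^+0.10)
   = 1 / (1 + 58.884 + 1.2589) = 1/61.143 = 0.01636
[CO2*] = α₀ × DIC = 0.01636 × 2.58 = 0.0422 mmol/kg

[CO2*] = 0.0422 mmol/kg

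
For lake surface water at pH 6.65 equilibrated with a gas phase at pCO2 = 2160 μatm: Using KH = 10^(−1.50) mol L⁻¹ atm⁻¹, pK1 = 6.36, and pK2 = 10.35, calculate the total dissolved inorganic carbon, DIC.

[CO2*] = KH · pCO2 = 10^(−1.50) × 2160×10^-6 = 6.831×10^-5 mol/L
α₀ = 1/(1 + K1/[H⁺] + K1K2/[H⁺]²) = 1/(1 + 10^+0.29 + 10^-3.41) = 0.3390
DIC = [CO2*]/α₀ = 6.831×10^-5 / 0.3390 = 0.202 mmol/L

DIC = 0.202 mmol/L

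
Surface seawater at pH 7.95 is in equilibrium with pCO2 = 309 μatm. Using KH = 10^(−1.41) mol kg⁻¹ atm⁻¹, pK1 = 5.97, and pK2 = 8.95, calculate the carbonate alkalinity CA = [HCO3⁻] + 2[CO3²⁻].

[CO2*] = KH · pCO2 = 10^(−1.41) × 309×10^-6 = 1.202×10^-5 mol/kg
α₀ = 1/(1 + K1/[H⁺] + K1K2/[H⁺]²) = 1/(1 + 10^+1.98 + 10^+0.98) = 0.009430
DIC = [CO2*]/α₀ = 1.202×10^-5 / 0.009430 = 1.275 mmol/kg
CA = (α₁ + 2α₂)·DIC = (0.9005 + 2×0.09005) × 1.275 = 1.38 mmol/kg

CA = 1.38 mmol/kg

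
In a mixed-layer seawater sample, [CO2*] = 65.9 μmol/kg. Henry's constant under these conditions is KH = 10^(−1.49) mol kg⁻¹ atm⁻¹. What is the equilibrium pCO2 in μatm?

pCO2 = 2040 μatm

KH = 10^(−1.49) = 3.236×10^-2 mol kg⁻¹ atm⁻¹
pCO2 = [CO2*]/KH = 65.9×10^-6 / 3.236×10^-2 = 2.04×10^-3 atm = 2040 μatm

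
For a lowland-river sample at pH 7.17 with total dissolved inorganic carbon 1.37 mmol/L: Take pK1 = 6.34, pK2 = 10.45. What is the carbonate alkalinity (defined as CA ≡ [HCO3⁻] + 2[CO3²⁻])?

CA = [HCO3⁻] + 2[CO3²⁻] = (α₁ + 2α₂)·DIC
At pH 7.17: [H⁺]/K1 = 10^-0.83 = 0.14791, K2/[H⁺] = 10^-3.28 = 0.00052481
α₁ = 1/(1 + 0.14791 + 0.00052481) = 1/1.1484 = 0.8707; α₂ = α₁·K2/[H⁺] = 0.0004570
α₁ + 2α₂ = 0.8717
CA = 0.8717 × 1.37 = 1.19 mmol/L

CA = 1.19 mmol/L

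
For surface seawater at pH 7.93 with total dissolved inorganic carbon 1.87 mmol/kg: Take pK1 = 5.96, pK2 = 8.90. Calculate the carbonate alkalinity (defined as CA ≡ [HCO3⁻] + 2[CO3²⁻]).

CA = [HCO3⁻] + 2[CO3²⁻] = (α₁ + 2α₂)·DIC
At pH 7.93: [H⁺]/K1 = 10^-1.97 = 0.010715, K2/[H⁺] = 10^-0.97 = 0.10715
α₁ = 1/(1 + 0.010715 + 0.10715) = 1/1.1179 = 0.8946; α₂ = α₁·K2/[H⁺] = 0.09585
α₁ + 2α₂ = 1.0863
CA = 1.0863 × 1.87 = 2.03 mmol/kg

CA = 2.03 mmol/kg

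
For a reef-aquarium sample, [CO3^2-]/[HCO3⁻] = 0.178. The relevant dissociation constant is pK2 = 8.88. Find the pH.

pH = 8.13

From K2 = [H⁺][CO3^2-]/[HCO3⁻]:  pH = pK2 + log₁₀([CO3^2-]/[HCO3⁻])
log₁₀(0.178) = -0.750
pH = 8.88 + (-0.750) = 8.13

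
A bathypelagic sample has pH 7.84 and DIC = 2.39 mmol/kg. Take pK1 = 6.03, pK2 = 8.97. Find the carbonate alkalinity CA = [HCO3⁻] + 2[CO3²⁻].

CA = [HCO3⁻] + 2[CO3²⁻] = (α₁ + 2α₂)·DIC
At pH 7.84: [H⁺]/K1 = 10^-1.81 = 0.015488, K2/[H⁺] = 10^-1.13 = 0.074131
α₁ = 1/(1 + 0.015488 + 0.074131) = 1/1.0896 = 0.9178; α₂ = α₁·K2/[H⁺] = 0.06803
α₁ + 2α₂ = 1.0538
CA = 1.0538 × 2.39 = 2.52 mmol/kg

CA = 2.52 mmol/kg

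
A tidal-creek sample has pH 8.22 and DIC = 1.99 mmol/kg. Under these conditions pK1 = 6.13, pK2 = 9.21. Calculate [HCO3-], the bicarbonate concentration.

α₁ = 1 / (1 + [H⁺]/K1 + K2/[H⁺]) = 1 / (1 + 10^-2.09 + 10^-0.99)
   = 1 / (1 + 0.0081283 + 0.10233) = 1/1.1105 = 0.9005
[HCO3⁻] = α₁ × DIC = 0.9005 × 1.99 = 1.79 mmol/kg

[HCO3⁻] = 1.79 mmol/kg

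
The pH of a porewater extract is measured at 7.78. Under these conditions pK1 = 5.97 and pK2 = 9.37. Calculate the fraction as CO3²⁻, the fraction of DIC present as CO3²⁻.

α₂ = 1 / (1 + [H⁺]/K2 + [H⁺]²/(K1K2)) = 1 / (1 + 10^+1.59 + 10^-0.22)
   = 1 / (1 + 38.905 + 0.60256) = 1/40.507 = 0.02469

α₂ = 0.0247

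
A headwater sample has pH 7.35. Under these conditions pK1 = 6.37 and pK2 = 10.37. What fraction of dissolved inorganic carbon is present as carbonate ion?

α₂ = 0.000864

α₂ = 1 / (1 + [H⁺]/K2 + [H⁺]²/(K1K2)) = 1 / (1 + 10^+3.02 + 10^+2.04)
   = 1 / (1 + 1047.1 + 109.65) = 1/1157.8 = 0.0008637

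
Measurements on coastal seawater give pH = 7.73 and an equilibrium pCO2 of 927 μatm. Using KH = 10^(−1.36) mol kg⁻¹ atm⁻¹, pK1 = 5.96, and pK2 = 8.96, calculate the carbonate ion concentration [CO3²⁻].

[CO2*] = KH · pCO2 = 10^(−1.36) × 927×10^-6 = 4.047×10^-5 mol/kg
α₀ = 1/(1 + K1/[H⁺] + K1K2/[H⁺]²) = 1/(1 + 10^+1.77 + 10^+0.54) = 0.01578
DIC = [CO2*]/α₀ = 4.047×10^-5 / 0.01578 = 2.564 mmol/kg
[CO3²⁻] = α₂·DIC; α₂ = 0.05473, so [CO3²⁻] = 0.05473 × 2.564 = 0.140 mmol/kg

[CO3²⁻] = 0.140 mmol/kg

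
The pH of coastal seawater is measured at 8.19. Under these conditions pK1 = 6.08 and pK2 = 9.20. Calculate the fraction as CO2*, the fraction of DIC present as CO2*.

α₀ = 1 / (1 + K1/[H⁺] + K1K2/[H⁺]²) = 1 / (1 + 10^+2.11 + 10^+1.10)
   = 1 / (1 + 128.82 + 12.589) = 1/142.41 = 0.007022

α₀ = 0.00702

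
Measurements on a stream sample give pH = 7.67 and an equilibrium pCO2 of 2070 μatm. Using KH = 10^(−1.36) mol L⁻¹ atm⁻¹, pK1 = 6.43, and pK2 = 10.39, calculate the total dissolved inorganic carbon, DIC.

[CO2*] = KH · pCO2 = 10^(−1.36) × 2070×10^-6 = 9.036×10^-5 mol/L
α₀ = 1/(1 + K1/[H⁺] + K1K2/[H⁺]²) = 1/(1 + 10^+1.24 + 10^-1.48) = 0.05431
DIC = [CO2*]/α₀ = 9.036×10^-5 / 0.05431 = 1.66 mmol/L

DIC = 1.66 mmol/L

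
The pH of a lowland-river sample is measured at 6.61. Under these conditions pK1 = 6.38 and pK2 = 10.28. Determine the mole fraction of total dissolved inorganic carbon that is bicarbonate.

α₁ = 1 / (1 + [H⁺]/K1 + K2/[H⁺]) = 1 / (1 + 10^-0.23 + 10^-3.67)
   = 1 / (1 + 0.58884 + 0.00021380) = 1/1.5891 = 0.6293

α₁ = 0.629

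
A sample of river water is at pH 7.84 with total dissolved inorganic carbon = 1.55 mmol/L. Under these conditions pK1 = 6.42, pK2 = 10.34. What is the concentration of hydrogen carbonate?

α₁ = 1 / (1 + [H⁺]/K1 + K2/[H⁺]) = 1 / (1 + 10^-1.42 + 10^-2.50)
   = 1 / (1 + 0.038019 + 0.0031623) = 1/1.0412 = 0.9604
[HCO3⁻] = α₁ × DIC = 0.9604 × 1.55 = 1.49 mmol/L

[HCO3⁻] = 1.49 mmol/L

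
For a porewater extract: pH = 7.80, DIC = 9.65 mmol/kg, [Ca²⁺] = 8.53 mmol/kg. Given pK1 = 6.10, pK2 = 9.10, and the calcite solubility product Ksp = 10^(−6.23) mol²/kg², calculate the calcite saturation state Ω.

α₂ = 1 / (1 + [H⁺]/K2 + [H⁺]²/(K1K2)) = 1 / (1 + 10^+1.30 + 10^-0.40)
   = 1 / (1 + 19.953 + 0.39811) = 1/21.351 = 0.04684
[CO3²⁻] = α₂ × DIC = 0.04684 × 9.65 = 0.4520 mmol/kg
Ksp = 10^(−6.23) = 5.888×10^-7
Ω = [Ca²⁺][CO3²⁻]/Ksp = (8.53×10^-3)(4.520×10^-4) / 5.888×10^-7 = 6.55

Ω = 6.55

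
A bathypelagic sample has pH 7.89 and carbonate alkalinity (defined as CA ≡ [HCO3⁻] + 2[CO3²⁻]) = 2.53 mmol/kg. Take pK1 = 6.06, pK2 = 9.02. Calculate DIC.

DIC = 2.40 mmol/kg

CA = [HCO3⁻] + 2[CO3²⁻] = (α₁ + 2α₂)·DIC
At pH 7.89: [H⁺]/K1 = 10^-1.83 = 0.014791, K2/[H⁺] = 10^-1.13 = 0.074131
α₁ = 1/(1 + 0.014791 + 0.074131) = 1/1.0889 = 0.9183; α₂ = α₁·K2/[H⁺] = 0.06808
α₁ + 2α₂ = 1.0545
DIC = CA / (α₁ + 2α₂) = 2.53 / 1.0545 = 2.40 mmol/kg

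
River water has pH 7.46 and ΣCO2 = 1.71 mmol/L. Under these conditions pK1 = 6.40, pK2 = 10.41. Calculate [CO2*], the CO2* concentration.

[CO2*] = 0.137 mmol/L

α₀ = 1 / (1 + K1/[H⁺] + K1K2/[H⁺]²) = 1 / (1 + 10^+1.06 + 10^-1.89)
   = 1 / (1 + 11.482 + 0.012882) = 1/12.494 = 0.08004
[CO2*] = α₀ × DIC = 0.08004 × 1.71 = 0.137 mmol/L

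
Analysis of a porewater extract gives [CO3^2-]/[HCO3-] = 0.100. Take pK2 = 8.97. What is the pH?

pH = 7.97

From K2 = [H⁺][CO3^2-]/[HCO3-]:  pH = pK2 + log₁₀([CO3^2-]/[HCO3-])
log₁₀(0.100) = -1.000
pH = 8.97 + (-1.000) = 7.97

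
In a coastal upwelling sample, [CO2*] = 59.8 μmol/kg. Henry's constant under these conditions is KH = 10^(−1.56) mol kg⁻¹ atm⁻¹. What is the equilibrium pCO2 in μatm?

KH = 10^(−1.56) = 2.754×10^-2 mol kg⁻¹ atm⁻¹
pCO2 = [CO2*]/KH = 59.8×10^-6 / 2.754×10^-2 = 2.17×10^-3 atm = 2170 μatm

pCO2 = 2170 μatm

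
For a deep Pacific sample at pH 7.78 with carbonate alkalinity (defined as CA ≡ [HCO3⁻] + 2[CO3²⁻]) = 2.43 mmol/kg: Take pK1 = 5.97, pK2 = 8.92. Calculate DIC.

DIC = 2.31 mmol/kg

CA = [HCO3⁻] + 2[CO3²⁻] = (α₁ + 2α₂)·DIC
At pH 7.78: [H⁺]/K1 = 10^-1.81 = 0.015488, K2/[H⁺] = 10^-1.14 = 0.072444
α₁ = 1/(1 + 0.015488 + 0.072444) = 1/1.0879 = 0.9192; α₂ = α₁·K2/[H⁺] = 0.06659
α₁ + 2α₂ = 1.0524
DIC = CA / (α₁ + 2α₂) = 2.43 / 1.0524 = 2.31 mmol/kg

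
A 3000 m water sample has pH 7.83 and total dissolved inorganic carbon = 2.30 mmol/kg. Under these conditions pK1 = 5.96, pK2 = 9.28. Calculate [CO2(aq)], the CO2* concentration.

α₀ = 1 / (1 + K1/[H⁺] + K1K2/[H⁺]²) = 1 / (1 + 10^+1.87 + 10^+0.42)
   = 1 / (1 + 74.131 + 2.6303) = 1/77.761 = 0.01286
[CO2*] = α₀ × DIC = 0.01286 × 2.30 = 0.0296 mmol/kg

[CO2*] = 0.0296 mmol/kg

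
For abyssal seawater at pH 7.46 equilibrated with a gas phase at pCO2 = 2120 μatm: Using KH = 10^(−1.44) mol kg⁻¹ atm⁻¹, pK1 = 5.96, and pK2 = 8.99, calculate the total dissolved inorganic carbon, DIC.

DIC = 2.58 mmol/kg

[CO2*] = KH · pCO2 = 10^(−1.44) × 2120×10^-6 = 7.697×10^-5 mol/kg
α₀ = 1/(1 + K1/[H⁺] + K1K2/[H⁺]²) = 1/(1 + 10^+1.50 + 10^-0.03) = 0.02980
DIC = [CO2*]/α₀ = 7.697×10^-5 / 0.02980 = 2.58 mmol/kg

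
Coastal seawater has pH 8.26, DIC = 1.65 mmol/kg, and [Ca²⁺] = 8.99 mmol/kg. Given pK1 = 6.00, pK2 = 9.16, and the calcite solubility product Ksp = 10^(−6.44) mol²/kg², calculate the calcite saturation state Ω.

Ω = 4.55

α₂ = 1 / (1 + [H⁺]/K2 + [H⁺]²/(K1K2)) = 1 / (1 + 10^+0.90 + 10^-1.36)
   = 1 / (1 + 7.9433 + 0.043652) = 1/8.9869 = 0.1113
[CO3²⁻] = α₂ × DIC = 0.1113 × 1.65 = 0.1836 mmol/kg
Ksp = 10^(−6.44) = 3.631×10^-7
Ω = [Ca²⁺][CO3²⁻]/Ksp = (8.99×10^-3)(1.836×10^-4) / 3.631×10^-7 = 4.55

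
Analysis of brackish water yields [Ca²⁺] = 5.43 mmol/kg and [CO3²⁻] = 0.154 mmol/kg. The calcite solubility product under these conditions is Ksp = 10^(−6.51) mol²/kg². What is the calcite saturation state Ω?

Ω = 2.71

Ksp = 10^(−6.51) = 3.090×10^-7
Ω = [Ca²⁺][CO3²⁻]/Ksp = (5.43×10^-3)(0.154×10^-3) / 3.090×10^-7 = 2.71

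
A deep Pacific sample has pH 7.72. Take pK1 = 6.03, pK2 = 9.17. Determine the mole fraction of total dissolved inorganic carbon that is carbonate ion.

α₂ = 0.0336

α₂ = 1 / (1 + [H⁺]/K2 + [H⁺]²/(K1K2)) = 1 / (1 + 10^+1.45 + 10^-0.24)
   = 1 / (1 + 28.184 + 0.57544) = 1/29.759 = 0.03360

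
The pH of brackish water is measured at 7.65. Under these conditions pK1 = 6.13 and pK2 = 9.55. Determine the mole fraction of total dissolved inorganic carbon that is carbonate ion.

α₂ = 0.0121

α₂ = 1 / (1 + [H⁺]/K2 + [H⁺]²/(K1K2)) = 1 / (1 + 10^+1.90 + 10^+0.38)
   = 1 / (1 + 79.433 + 2.3988) = 1/82.832 = 0.01207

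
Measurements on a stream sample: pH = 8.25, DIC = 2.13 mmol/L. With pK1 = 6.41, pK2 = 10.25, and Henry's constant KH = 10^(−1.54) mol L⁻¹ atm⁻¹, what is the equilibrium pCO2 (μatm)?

pCO2 = 1040 μatm

α₀ = 1 / (1 + K1/[H⁺] + K1K2/[H⁺]²) = 1 / (1 + 10^+1.84 + 10^-0.16)
   = 1 / (1 + 69.183 + 0.69183) = 1/70.875 = 0.01411
[CO2*] = α₀ × DIC = 0.01411 × 2.13 = 0.03005 mmol/L
pCO2 = [CO2*]/KH = 3.005×10^-5 / 2.884×10^-2 = 1040 μatm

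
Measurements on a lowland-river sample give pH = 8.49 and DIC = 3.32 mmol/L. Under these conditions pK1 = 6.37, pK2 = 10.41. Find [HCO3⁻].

[HCO3⁻] = 3.26 mmol/L

α₁ = 1 / (1 + [H⁺]/K1 + K2/[H⁺]) = 1 / (1 + 10^-2.12 + 10^-1.92)
   = 1 / (1 + 0.0075858 + 0.012023) = 1/1.0196 = 0.9808
[HCO3⁻] = α₁ × DIC = 0.9808 × 3.32 = 3.26 mmol/L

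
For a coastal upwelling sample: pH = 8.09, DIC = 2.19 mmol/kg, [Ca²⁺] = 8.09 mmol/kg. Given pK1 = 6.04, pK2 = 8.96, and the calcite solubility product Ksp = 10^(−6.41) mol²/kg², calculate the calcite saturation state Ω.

α₂ = 1 / (1 + [H⁺]/K2 + [H⁺]²/(K1K2)) = 1 / (1 + 10^+0.87 + 10^-1.18)
   = 1 / (1 + 7.4131 + 0.066069) = 1/8.4792 = 0.1179
[CO3²⁻] = α₂ × DIC = 0.1179 × 2.19 = 0.2583 mmol/kg
Ksp = 10^(−6.41) = 3.890×10^-7
Ω = [Ca²⁺][CO3²⁻]/Ksp = (8.09×10^-3)(2.583×10^-4) / 3.890×10^-7 = 5.37

Ω = 5.37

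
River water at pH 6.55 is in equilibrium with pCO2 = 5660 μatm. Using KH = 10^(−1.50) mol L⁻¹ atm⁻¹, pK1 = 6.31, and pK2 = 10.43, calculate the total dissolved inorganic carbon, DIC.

DIC = 0.490 mmol/L

[CO2*] = KH · pCO2 = 10^(−1.50) × 5660×10^-6 = 1.790×10^-4 mol/L
α₀ = 1/(1 + K1/[H⁺] + K1K2/[H⁺]²) = 1/(1 + 10^+0.24 + 10^-3.64) = 0.3652
DIC = [CO2*]/α₀ = 1.790×10^-4 / 0.3652 = 0.490 mmol/L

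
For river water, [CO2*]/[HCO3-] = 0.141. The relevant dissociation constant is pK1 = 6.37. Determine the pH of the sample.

pH = 7.22

From K1 = [H⁺][HCO3-]/[CO2*]:  pH = pK1 − log₁₀([CO2*]/[HCO3-])
log₁₀(0.141) = -0.851
pH = 6.37 − (-0.851) = 7.22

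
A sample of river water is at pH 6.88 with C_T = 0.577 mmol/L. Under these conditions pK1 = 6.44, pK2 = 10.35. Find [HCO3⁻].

[HCO3⁻] = 0.423 mmol/L

α₁ = 1 / (1 + [H⁺]/K1 + K2/[H⁺]) = 1 / (1 + 10^-0.44 + 10^-3.47)
   = 1 / (1 + 0.36308 + 0.00033884) = 1/1.3634 = 0.7335
[HCO3⁻] = α₁ × DIC = 0.7335 × 0.577 = 0.423 mmol/L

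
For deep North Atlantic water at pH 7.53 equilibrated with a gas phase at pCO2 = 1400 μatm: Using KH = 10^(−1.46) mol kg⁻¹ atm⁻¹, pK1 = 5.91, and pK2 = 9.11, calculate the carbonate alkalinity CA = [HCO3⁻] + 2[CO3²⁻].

[CO2*] = KH · pCO2 = 10^(−1.46) × 1400×10^-6 = 4.854×10^-5 mol/kg
α₀ = 1/(1 + K1/[H⁺] + K1K2/[H⁺]²) = 1/(1 + 10^+1.62 + 10^+0.04) = 0.02284
DIC = [CO2*]/α₀ = 4.854×10^-5 / 0.02284 = 2.125 mmol/kg
CA = (α₁ + 2α₂)·DIC = (0.9521 + 2×0.02504) × 2.125 = 2.13 mmol/kg

CA = 2.13 mmol/kg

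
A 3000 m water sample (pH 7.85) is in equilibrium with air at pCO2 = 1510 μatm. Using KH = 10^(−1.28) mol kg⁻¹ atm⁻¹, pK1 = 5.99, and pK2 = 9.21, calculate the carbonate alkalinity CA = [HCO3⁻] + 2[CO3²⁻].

[CO2*] = KH · pCO2 = 10^(−1.28) × 1510×10^-6 = 7.925×10^-5 mol/kg
α₀ = 1/(1 + K1/[H⁺] + K1K2/[H⁺]²) = 1/(1 + 10^+1.86 + 10^+0.50) = 0.01305
DIC = [CO2*]/α₀ = 7.925×10^-5 / 0.01305 = 6.071 mmol/kg
CA = (α₁ + 2α₂)·DIC = (0.9457 + 2×0.04128) × 6.071 = 6.24 mmol/kg

CA = 6.24 mmol/kg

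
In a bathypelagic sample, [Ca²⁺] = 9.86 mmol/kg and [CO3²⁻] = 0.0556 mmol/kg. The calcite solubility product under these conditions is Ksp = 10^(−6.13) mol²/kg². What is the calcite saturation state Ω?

Ksp = 10^(−6.13) = 7.413×10^-7
Ω = [Ca²⁺][CO3²⁻]/Ksp = (9.86×10^-3)(0.0556×10^-3) / 7.413×10^-7 = 0.740

Ω = 0.740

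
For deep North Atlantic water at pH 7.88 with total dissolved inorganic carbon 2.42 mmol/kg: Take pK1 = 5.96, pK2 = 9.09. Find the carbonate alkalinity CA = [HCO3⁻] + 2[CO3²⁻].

CA = 2.53 mmol/kg

CA = [HCO3⁻] + 2[CO3²⁻] = (α₁ + 2α₂)·DIC
At pH 7.88: [H⁺]/K1 = 10^-1.92 = 0.012023, K2/[H⁺] = 10^-1.21 = 0.061660
α₁ = 1/(1 + 0.012023 + 0.061660) = 1/1.0737 = 0.9314; α₂ = α₁·K2/[H⁺] = 0.05743
α₁ + 2α₂ = 1.0462
CA = 1.0462 × 2.42 = 2.53 mmol/kg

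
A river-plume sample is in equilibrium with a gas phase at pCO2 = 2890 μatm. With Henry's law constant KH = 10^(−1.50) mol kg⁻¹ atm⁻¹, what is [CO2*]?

[CO2*] = 91.4 μmol/kg

KH = 10^(−1.50) = 3.162×10^-2 mol kg⁻¹ atm⁻¹
[CO2*] = KH · pCO2 = 3.162×10^-2 × 2890×10^-6 atm = 9.14×10^-5 mol/kg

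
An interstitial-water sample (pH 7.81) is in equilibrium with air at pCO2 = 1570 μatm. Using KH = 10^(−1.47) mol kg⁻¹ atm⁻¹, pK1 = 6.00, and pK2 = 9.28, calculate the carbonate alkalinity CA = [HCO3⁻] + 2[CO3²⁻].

[CO2*] = KH · pCO2 = 10^(−1.47) × 1570×10^-6 = 5.320×10^-5 mol/kg
α₀ = 1/(1 + K1/[H⁺] + K1K2/[H⁺]²) = 1/(1 + 10^+1.81 + 10^+0.34) = 0.01476
DIC = [CO2*]/α₀ = 5.320×10^-5 / 0.01476 = 3.604 mmol/kg
CA = (α₁ + 2α₂)·DIC = (0.9530 + 2×0.03229) × 3.604 = 3.67 mmol/kg

CA = 3.67 mmol/kg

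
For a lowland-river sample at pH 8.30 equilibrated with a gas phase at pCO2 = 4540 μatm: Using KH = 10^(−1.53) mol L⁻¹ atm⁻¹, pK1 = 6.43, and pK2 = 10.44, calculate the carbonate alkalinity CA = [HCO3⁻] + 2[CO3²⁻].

CA = 10.1 mmol/L

[CO2*] = KH · pCO2 = 10^(−1.53) × 4540×10^-6 = 1.340×10^-4 mol/L
α₀ = 1/(1 + K1/[H⁺] + K1K2/[H⁺]²) = 1/(1 + 10^+1.87 + 10^-0.27) = 0.01322
DIC = [CO2*]/α₀ = 1.340×10^-4 / 0.01322 = 10.14 mmol/L
CA = (α₁ + 2α₂)·DIC = (0.9797 + 2×0.007097) × 10.14 = 10.1 mmol/L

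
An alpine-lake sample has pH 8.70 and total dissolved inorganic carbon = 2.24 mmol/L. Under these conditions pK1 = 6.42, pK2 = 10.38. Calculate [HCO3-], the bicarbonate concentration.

α₁ = 1 / (1 + [H⁺]/K1 + K2/[H⁺]) = 1 / (1 + 10^-2.28 + 10^-1.68)
   = 1 / (1 + 0.0052481 + 0.020893) = 1/1.0261 = 0.9745
[HCO3⁻] = α₁ × DIC = 0.9745 × 2.24 = 2.18 mmol/L

[HCO3⁻] = 2.18 mmol/L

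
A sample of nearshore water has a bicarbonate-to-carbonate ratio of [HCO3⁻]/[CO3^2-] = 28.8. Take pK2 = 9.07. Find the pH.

pH = 7.61

From K2 = [H⁺][CO3^2-]/[HCO3⁻]:  pH = pK2 − log₁₀([HCO3⁻]/[CO3^2-])
log₁₀(28.8) = +1.459
pH = 9.07 − (+1.459) = 7.61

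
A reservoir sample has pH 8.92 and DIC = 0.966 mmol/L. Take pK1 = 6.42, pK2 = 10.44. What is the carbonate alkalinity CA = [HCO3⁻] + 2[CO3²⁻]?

CA = 0.991 mmol/L

CA = [HCO3⁻] + 2[CO3²⁻] = (α₁ + 2α₂)·DIC
At pH 8.92: [H⁺]/K1 = 10^-2.50 = 0.0031623, K2/[H⁺] = 10^-1.52 = 0.030200
α₁ = 1/(1 + 0.0031623 + 0.030200) = 1/1.0334 = 0.9677; α₂ = α₁·K2/[H⁺] = 0.02922
α₁ + 2α₂ = 1.0262
CA = 1.0262 × 0.966 = 0.991 mmol/L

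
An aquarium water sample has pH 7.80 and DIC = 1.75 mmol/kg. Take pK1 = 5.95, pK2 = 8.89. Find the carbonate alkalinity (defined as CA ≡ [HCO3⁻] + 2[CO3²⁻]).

CA = 1.86 mmol/kg

CA = [HCO3⁻] + 2[CO3²⁻] = (α₁ + 2α₂)·DIC
At pH 7.80: [H⁺]/K1 = 10^-1.85 = 0.014125, K2/[H⁺] = 10^-1.09 = 0.081283
α₁ = 1/(1 + 0.014125 + 0.081283) = 1/1.0954 = 0.9129; α₂ = α₁·K2/[H⁺] = 0.07420
α₁ + 2α₂ = 1.0613
CA = 1.0613 × 1.75 = 1.86 mmol/kg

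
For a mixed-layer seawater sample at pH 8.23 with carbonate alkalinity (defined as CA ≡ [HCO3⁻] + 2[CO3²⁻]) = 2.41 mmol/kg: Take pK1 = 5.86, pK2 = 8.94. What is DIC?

DIC = 2.08 mmol/kg

CA = [HCO3⁻] + 2[CO3²⁻] = (α₁ + 2α₂)·DIC
At pH 8.23: [H⁺]/K1 = 10^-2.37 = 0.0042658, K2/[H⁺] = 10^-0.71 = 0.19498
α₁ = 1/(1 + 0.0042658 + 0.19498) = 1/1.1993 = 0.8339; α₂ = α₁·K2/[H⁺] = 0.1626
α₁ + 2α₂ = 1.1590
DIC = CA / (α₁ + 2α₂) = 2.41 / 1.1590 = 2.08 mmol/kg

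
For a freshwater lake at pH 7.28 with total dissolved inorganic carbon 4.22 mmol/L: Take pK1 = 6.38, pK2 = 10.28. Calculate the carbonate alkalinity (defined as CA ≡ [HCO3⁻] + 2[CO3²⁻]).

CA = 3.75 mmol/L

CA = [HCO3⁻] + 2[CO3²⁻] = (α₁ + 2α₂)·DIC
At pH 7.28: [H⁺]/K1 = 10^-0.90 = 0.12589, K2/[H⁺] = 10^-3.00 = 0.0010000
α₁ = 1/(1 + 0.12589 + 0.0010000) = 1/1.1269 = 0.8874; α₂ = α₁·K2/[H⁺] = 0.0008874
α₁ + 2α₂ = 0.8892
CA = 0.8892 × 4.22 = 3.75 mmol/L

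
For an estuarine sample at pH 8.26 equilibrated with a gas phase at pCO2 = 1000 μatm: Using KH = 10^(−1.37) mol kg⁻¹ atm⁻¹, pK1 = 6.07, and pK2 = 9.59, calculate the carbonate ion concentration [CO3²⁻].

[CO2*] = KH · pCO2 = 10^(−1.37) × 1000×10^-6 = 4.266×10^-5 mol/kg
α₀ = 1/(1 + K1/[H⁺] + K1K2/[H⁺]²) = 1/(1 + 10^+2.19 + 10^+0.86) = 0.006130
DIC = [CO2*]/α₀ = 4.266×10^-5 / 0.006130 = 6.959 mmol/kg
[CO3²⁻] = α₂·DIC; α₂ = 0.04441, so [CO3²⁻] = 0.04441 × 6.959 = 0.309 mmol/kg

[CO3²⁻] = 0.309 mmol/kg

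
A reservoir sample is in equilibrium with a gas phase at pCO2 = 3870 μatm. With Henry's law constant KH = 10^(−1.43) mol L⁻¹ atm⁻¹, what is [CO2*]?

KH = 10^(−1.43) = 3.715×10^-2 mol L⁻¹ atm⁻¹
[CO2*] = KH · pCO2 = 3.715×10^-2 × 3870×10^-6 atm = 1.44×10^-4 mol/L

[CO2*] = 144 μmol/L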